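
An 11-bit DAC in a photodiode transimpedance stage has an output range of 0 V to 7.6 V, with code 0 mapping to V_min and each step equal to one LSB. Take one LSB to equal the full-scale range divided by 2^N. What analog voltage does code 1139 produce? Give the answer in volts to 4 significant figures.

V_FS = 7.6 V. LSB = 7.6 V / 2^11.
V_out = 0 + 1139 × (7.6/2048) V
      = 0 V + 4.22676 V = 4.22676 V.

4.227 V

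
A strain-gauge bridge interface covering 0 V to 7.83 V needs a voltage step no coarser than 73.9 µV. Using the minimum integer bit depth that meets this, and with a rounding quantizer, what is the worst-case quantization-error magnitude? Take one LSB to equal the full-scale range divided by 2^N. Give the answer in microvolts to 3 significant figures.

29.9 µV

V_FS = 7.83 V.
7.83 V / 73.9 µV = 106000. Since 2^16 = 65536 and 2^17 = 131072, N = 17.
LSB = 7.83 V / 2^17 = 59.738 µV.
Max error for round-to-nearest is LSB/2 = 29.9 µV.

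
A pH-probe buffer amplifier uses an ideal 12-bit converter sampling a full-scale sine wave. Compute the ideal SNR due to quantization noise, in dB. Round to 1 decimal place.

74.0 dB

Ideal quantization SNR: 6.02 × 12 + 1.76 dB = 74.0 dB.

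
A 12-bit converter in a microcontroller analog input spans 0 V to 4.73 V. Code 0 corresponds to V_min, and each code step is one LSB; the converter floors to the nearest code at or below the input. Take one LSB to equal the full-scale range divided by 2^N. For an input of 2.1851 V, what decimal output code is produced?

Full-scale range = 4.73 V. LSB = 4.73 V / 2^12 ≈ 1.155 mV.
code = ⌊(V_in − V_min)/LSB⌋ = ⌊(V_in − V_min) × 2^12 / range⌋
     = ⌊(2.1851 − (0)) × 4096 / 4.73⌋ = ⌊2.1851 × 4096/4.73⌋
     = ⌊1892.213⌋ = 1892.

1892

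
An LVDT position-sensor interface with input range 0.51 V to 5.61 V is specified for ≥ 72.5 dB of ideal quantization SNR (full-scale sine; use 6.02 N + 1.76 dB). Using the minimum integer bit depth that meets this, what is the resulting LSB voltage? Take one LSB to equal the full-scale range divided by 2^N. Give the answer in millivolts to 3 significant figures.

The full-scale span is 5.61 − (0.51) = 5.1 V.
Required N = ⌈(72.5 − 1.76)/6.02⌉ = ⌈11.751⌉ = 12.
LSB = 5.1 V / 2^12 = 1.25 mV.

1.25 mV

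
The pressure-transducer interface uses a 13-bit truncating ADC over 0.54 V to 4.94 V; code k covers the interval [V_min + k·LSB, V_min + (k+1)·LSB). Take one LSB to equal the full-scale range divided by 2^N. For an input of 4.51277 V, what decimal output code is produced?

7396

Span: 4.94 V − (0.54 V) = 4.4 V. LSB = 4.4 V / 2^13 ≈ 0.5371 mV.
code = ⌊(V_in − V_min)/LSB⌋ = ⌊(V_in − V_min) × 2^13 / range⌋
     = ⌊(4.51277 − (0.54)) × 8192 / 4.4⌋ = ⌊3.97277 × 8192/4.4⌋
     = ⌊7396.575⌋ = 7396.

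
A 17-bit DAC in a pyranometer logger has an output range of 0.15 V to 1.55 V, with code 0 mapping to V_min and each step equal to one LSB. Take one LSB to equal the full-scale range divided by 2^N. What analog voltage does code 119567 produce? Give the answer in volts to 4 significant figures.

1.427 V

Full-scale range = 1.55 V − (0.15 V) = 1.4 V. LSB = 1.4 V / 2^17.
V_out = V_min + code × LSB = 0.15 V + 119567 × 1.4 V / 131072
      = 0.15 V + 1.27711 V = 1.42711 V.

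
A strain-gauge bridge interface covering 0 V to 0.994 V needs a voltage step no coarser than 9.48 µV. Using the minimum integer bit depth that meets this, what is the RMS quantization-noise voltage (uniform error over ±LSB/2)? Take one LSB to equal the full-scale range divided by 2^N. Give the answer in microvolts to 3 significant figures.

V_FS = 0.994 V.
Required number of levels: 0.994/9.48 µV = 104850; smallest N with 2^N ≥ that is 17.
LSB = 0.994 V / 2^17 = 7.5836 µV.
RMS noise = LSB/√12 = 2.19 µV.

2.19 µV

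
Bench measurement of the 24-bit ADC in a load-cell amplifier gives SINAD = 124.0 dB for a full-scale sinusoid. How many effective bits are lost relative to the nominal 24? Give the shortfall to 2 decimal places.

N_eff = (124.0 − 1.76)/6.02 = 20.3056 bits.
Lost resolution: 24 − 20.3056 = 3.6944 bits.

3.69 bits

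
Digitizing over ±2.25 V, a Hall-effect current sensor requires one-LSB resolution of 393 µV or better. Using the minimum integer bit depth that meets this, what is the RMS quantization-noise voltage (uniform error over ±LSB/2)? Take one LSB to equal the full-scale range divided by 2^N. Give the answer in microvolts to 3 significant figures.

79.3 µV

Full-scale range = 2.25 V − (-2.25 V) = 4.5 V.
Need 2^N ≥ 4.5 V / 393 µV = 11450 → N_min = 14.
Step size = 4.5/16384 V = 274.66 µV.
σ_q = LSB/√12 = 274.66 µV/3.4641 = 79.3 µV.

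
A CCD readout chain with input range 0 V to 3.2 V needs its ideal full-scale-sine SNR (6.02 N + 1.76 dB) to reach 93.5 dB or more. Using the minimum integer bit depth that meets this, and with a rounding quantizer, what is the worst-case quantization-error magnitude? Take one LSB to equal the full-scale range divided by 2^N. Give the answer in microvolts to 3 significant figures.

24.4 µV

Span = 3.2 V.
N ≥ (93.5 − 1.76)/6.02 = 15.239 → N_min = 16.
LSB = 3.2 V / 2^16 = 48.828 µV.
Max error for round-to-nearest is LSB/2 = 24.4 µV.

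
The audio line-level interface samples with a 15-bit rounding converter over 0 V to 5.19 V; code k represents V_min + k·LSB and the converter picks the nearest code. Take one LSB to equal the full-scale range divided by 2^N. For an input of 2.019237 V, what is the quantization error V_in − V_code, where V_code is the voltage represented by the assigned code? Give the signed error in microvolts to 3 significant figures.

−29.1 µV

Full-scale range = 5.19 V. LSB = 5.19 V / 2^15 ≈ 158.4 µV.
(2.019237 − (0)) / LSB = 2.019237 × 32768/5.19 = 12748.8166. Nearest integer: k = 12749.
Reconstructed level: 0 + 12749 × 5.19/32768 V = 2.0192660522 V.
V_in − V_code = 2.019237 − (2.0192660522) = −29.1 µV.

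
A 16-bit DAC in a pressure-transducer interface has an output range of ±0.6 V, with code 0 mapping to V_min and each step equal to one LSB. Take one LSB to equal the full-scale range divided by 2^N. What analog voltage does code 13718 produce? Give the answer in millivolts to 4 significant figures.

-348.8 mV

Full-scale range = 0.6 V − (-0.6 V) = 1.2 V. LSB = 1.2 V / 2^16.
Output = V_min + (13718/65536) × range = -0.6 + 0.209320 × 1.2 V
      = -0.6 + 0.251184 = -0.348816 V.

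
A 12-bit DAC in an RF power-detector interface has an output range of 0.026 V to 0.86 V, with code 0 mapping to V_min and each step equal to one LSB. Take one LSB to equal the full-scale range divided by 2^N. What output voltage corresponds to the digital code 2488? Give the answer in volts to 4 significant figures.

Full-scale range = 0.86 V − (0.026 V) = 0.834 V. LSB = 0.834 V / 2^12.
V_out = V_min + code × LSB = 0.026 V + 2488 × 0.834 V / 4096
      = 0.026 V + 0.506590 V = 0.532590 V.

0.5326 V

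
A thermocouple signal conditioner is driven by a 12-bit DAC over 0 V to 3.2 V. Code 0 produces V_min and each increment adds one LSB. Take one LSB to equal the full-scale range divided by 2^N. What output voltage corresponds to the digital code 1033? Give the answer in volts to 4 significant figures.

Full-scale range = 3.2 V. LSB = 3.2 V / 2^12.
V_out = 0 + 1033 × (3.2/4096) V
      = 0 V + 0.807031 V = 0.807031 V.

0.8070 V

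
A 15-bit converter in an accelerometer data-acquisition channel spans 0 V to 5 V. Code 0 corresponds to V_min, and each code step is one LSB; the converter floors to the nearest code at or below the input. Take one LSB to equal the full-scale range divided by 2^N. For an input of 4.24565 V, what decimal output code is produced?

27824

Full-scale range = 5 V. LSB = 5 V / 2^15 ≈ 152.6 µV.
(V_in − V_min) × 2^15/range = (4.24565 − (0)) × 32768/5 = 27824.292.
Floor → code = 27824.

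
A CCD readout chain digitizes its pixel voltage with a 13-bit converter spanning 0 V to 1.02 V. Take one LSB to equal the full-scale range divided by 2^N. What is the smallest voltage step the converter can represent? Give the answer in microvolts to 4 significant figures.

124.5 µV

Full-scale range = 1.02 V.
There are 2^13 = 8192 steps.
LSB = 1.02 V / 2^13 = 124.5 µV.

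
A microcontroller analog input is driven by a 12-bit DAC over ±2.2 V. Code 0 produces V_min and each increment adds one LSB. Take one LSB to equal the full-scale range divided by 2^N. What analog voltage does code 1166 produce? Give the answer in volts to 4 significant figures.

Full-scale range = 2.2 V − (-2.2 V) = 4.4 V. LSB = 4.4 V / 2^12.
Output = V_min + (1166/4096) × range = -2.2 + 0.284668 × 4.4 V
      = -2.2 + 1.25254 = -0.947461 V.

-0.9475 V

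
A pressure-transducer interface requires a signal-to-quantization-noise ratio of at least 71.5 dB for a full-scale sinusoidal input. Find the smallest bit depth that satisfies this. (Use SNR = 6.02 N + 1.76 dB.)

6.02 N + 1.76 ≥ 71.5 gives N ≥ 11.585, so the minimum integer is 12.

12 bits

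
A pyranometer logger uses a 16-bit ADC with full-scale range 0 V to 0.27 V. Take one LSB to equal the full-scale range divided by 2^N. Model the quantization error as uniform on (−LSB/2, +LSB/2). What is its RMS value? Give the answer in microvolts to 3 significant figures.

Span = 0.27 V.
One LSB is 0.27 V / 65536 = 4.1199 µV.
σ_q = LSB/√12 = 4.1199 µV/3.4641 = 1.19 µV.

1.19 µV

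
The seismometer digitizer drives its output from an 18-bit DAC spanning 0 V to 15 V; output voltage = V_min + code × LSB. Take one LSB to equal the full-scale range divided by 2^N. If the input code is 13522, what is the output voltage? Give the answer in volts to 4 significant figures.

0.7737 V

Full-scale range = 15 V. LSB = 15 V / 2^18.
V_out = 0 + 13522 × (15/262144) V
      = 0 V + 0.773735 V = 0.773735 V.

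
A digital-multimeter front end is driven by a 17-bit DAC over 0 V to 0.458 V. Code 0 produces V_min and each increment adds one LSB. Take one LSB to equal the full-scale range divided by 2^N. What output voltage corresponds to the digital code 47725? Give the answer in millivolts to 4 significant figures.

Range is 0.458 V. LSB = 0.458 V / 2^17.
V_out = 0 + 47725 × (0.458/131072) V
      = 0 + 0.166764 = 0.166764 V.

166.8 mV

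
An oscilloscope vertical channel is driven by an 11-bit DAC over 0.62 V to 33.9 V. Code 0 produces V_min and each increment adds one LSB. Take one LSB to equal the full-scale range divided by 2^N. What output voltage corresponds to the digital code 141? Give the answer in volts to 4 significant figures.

Full-scale range = 33.9 V − (0.62 V) = 33.28 V. LSB = 33.28 V / 2^11.
V_out = 0.62 + 141 × (33.28/2048) V
      = 0.62 V + 2.29125 V = 2.91125 V.

2.911 V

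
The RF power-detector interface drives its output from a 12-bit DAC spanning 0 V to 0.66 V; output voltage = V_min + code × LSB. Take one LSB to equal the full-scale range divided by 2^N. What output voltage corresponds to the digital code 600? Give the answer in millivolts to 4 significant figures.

96.68 mV

Span = 0.66 V. LSB = 0.66 V / 2^12.
V_out = 0 + 600 × (0.66/4096) V
      = 0 V + 0.0966797 V = 0.0966797 V.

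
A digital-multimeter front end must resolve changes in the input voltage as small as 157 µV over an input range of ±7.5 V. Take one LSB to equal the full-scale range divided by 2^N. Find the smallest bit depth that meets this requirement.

17 bits

Range = 7.5 − (-7.5) = 15 V.
Levels needed ≥ 15/157 µV = 95540. 2^17 = 131072 suffices, so N_min = 17.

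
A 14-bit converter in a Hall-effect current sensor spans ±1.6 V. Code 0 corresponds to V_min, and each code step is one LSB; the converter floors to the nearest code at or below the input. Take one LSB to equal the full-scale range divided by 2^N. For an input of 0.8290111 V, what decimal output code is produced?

Range = 1.6 − (-1.6) = 3.2 V. LSB = 3.2 V / 2^14 ≈ 195.3 µV.
V_in − V_min = 0.8290111 − (-1.6) = 2.4290111 V.
Divide by LSB: 2.4290111 × 16384/3.2 = 12436.5368.
Truncating gives code 12436.

12436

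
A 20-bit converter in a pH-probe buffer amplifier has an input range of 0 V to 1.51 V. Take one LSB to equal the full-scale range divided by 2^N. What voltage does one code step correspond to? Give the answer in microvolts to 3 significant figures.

1.44 µV

Full-scale range = 1.51 V.
2^20 = 1048576 levels.
Step size = 1.51/1048576 V = 1.44 µV.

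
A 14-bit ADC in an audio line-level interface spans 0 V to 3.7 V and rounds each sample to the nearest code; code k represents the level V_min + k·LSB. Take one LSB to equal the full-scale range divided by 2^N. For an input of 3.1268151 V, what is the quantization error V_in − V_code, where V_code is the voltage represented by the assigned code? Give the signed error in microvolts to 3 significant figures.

Range is 3.7 V. LSB = 3.7 V / 2^14 ≈ 225.8 µV.
(3.1268151 − (0)) / LSB = 3.1268151 × 16384/3.7 = 13845.8753. Nearest integer: k = 13846.
Reconstructed level: 0 + 13846 × 3.7/16384 V = 3.1268432617 V.
V_in − V_code = 3.1268151 − (3.1268432617) = −28.2 µV.

−28.2 µV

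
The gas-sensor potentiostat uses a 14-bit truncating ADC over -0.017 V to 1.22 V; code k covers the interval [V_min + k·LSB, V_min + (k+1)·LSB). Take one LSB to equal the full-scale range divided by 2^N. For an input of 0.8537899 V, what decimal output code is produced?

The full-scale span is 1.22 − (-0.017) = 1.237 V. LSB = 1.237 V / 2^14 ≈ 75.50 µV.
code = ⌊(V_in − V_min)/LSB⌋ = ⌊(V_in − V_min) × 2^14 / range⌋
     = ⌊(0.8537899 − (-0.017)) × 16384 / 1.237⌋ = ⌊0.8707899 × 16384/1.237⌋
     = ⌊11533.566⌋ = 11533.

11533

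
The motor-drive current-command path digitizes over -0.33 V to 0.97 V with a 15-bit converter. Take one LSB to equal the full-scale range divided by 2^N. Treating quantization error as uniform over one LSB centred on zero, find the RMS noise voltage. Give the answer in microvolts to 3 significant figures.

Range = 0.97 − (-0.33) = 1.3 V.
One LSB is 1.3 V / 32768 = 39.673 µV.
For a uniform distribution on [−LSB/2, +LSB/2], V_rms = LSB/√12 = 39.673 µV/3.4641 = 11.5 µV.

11.5 µV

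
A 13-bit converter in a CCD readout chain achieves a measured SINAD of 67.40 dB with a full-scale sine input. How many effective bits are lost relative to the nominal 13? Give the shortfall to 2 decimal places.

N_eff = (67.40 − 1.76)/6.02 = 10.9037 bits.
Lost resolution: 13 − 10.9037 = 2.0963 bits.

2.10 bits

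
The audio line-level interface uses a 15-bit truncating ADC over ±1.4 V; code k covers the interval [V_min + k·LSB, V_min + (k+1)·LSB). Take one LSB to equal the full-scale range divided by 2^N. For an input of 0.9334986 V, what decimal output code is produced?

Range = 1.4 − (-1.4) = 2.8 V. LSB = 2.8 V / 2^15 ≈ 85.45 µV.
(V_in − V_min) × 2^15/range = (0.9334986 − (-1.4)) × 32768/2.8 = 27308.601.
Floor → code = 27308.

27308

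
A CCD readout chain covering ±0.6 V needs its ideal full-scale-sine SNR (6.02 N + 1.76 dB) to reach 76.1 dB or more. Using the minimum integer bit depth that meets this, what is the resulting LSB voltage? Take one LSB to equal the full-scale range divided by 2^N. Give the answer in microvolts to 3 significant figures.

146 µV

Full-scale range = 0.6 V − (-0.6 V) = 1.2 V.
Solving 6.02 N ≥ 76.1 − 1.76: N ≥ 12.349. Round up → N = 13.
LSB = 1.2 V ÷ 2^13 = 1.2/8192 V = 146 µV.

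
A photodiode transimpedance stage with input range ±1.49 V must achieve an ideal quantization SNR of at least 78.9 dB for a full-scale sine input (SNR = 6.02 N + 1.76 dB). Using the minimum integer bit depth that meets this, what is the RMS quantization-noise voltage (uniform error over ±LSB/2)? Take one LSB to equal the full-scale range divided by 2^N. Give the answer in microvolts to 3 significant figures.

105 µV

The full-scale span is 1.49 − (-1.49) = 2.98 V.
N ≥ (78.9 − 1.76)/6.02 = 12.814 → N_min = 13.
One LSB is 2.98 V / 8192 = 363.77 µV.
σ_q = LSB/√12 = 363.77 µV/3.4641 = 105 µV.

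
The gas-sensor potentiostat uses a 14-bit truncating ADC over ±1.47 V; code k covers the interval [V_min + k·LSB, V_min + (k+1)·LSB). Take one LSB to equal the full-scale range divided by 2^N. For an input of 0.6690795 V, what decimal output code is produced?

The full-scale span is 1.47 − (-1.47) = 2.94 V. LSB = 2.94 V / 2^14 ≈ 179.4 µV.
V_in − V_min = 0.6690795 − (-1.47) = 2.1390795 V.
Divide by LSB: 2.1390795 × 16384/2.94 = 11920.6390.
Truncating gives code 11920.

11920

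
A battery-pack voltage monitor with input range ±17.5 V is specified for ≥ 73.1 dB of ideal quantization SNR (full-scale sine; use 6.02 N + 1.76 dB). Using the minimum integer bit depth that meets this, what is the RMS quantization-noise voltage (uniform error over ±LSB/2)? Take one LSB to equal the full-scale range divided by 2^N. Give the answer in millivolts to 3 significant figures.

Full-scale range = 17.5 V − (-17.5 V) = 35 V.
Solving 6.02 N ≥ 73.1 − 1.76: N ≥ 11.850. Round up → N = 12.
LSB = 35 V ÷ 2^12 = 35/4096 V = 8.5449 mV.
σ_q = LSB/√12 = 8.5449 mV/3.4641 = 2.47 mV.

2.47 mV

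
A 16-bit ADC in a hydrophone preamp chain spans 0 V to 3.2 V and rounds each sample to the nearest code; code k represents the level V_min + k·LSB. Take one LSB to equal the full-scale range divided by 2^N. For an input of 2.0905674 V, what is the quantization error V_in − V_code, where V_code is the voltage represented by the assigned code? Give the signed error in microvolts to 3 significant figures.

−8.77 µV

Full-scale range = 3.2 V. LSB = 3.2 V / 2^16 ≈ 48.83 µV.
Position in LSBs: (2.0905674 − (0)) × 65536/3.2 = 42814.8204; rounding gives k = 42815.
V_code = V_min + k × range/2^16 = 0 + 42815 × 3.2/65536 = 2.0905761719 V.
e = 2.0905674 − (2.0905761719) = −8.77 µV.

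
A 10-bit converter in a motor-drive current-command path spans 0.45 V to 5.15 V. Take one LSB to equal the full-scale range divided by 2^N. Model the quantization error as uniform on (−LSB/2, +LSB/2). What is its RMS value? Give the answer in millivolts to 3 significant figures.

1.32 mV

Span: 5.15 V − (0.45 V) = 4.7 V.
One LSB is 4.7 V / 1024 = 4.5898 mV.
RMS of a uniform error over width LSB is LSB/√12 = 1.32 mV.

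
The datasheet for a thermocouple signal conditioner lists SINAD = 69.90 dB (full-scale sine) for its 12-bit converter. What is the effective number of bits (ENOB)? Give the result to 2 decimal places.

ENOB = (69.90 − 1.76)/6.02 = 11.3189 bits.

11.32 bits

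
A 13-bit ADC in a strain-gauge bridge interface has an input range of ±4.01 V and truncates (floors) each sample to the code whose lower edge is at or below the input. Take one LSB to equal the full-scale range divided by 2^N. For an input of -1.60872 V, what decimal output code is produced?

2452

Full-scale range = 4.01 V − (-4.01 V) = 8.02 V. LSB = 8.02 V / 2^13 ≈ 0.9790 mV.
V_in − V_min = -1.60872 − (-4.01) = 2.40128 V.
Divide by LSB: 2.40128 × 8192/8.02 = 2452.7788.
Truncating gives code 2452.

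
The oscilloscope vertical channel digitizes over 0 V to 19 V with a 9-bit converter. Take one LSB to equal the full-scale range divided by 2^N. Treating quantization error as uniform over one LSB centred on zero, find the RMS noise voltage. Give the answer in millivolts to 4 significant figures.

10.71 mV

Range is 19 V.
LSB = 19 V / 2^9 = 37.1094 mV.
V_rms = LSB/√12 = 37.1094 mV / √12 = 10.71 mV.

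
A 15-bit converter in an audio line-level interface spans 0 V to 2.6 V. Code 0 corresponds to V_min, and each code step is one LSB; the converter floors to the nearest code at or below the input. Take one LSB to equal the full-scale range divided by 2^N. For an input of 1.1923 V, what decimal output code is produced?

15026

Full-scale range = 2.6 V. LSB = 2.6 V / 2^15 ≈ 79.35 µV.
(V_in − V_min) × 2^15/range = (1.1923 − (0)) × 32768/2.6 = 15026.649.
Floor → code = 15026.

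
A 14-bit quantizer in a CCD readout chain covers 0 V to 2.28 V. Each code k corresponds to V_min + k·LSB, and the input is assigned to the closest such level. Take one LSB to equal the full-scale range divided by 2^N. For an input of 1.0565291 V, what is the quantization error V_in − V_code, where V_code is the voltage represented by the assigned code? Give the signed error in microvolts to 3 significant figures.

Full-scale range = 2.28 V. LSB = 2.28 V / 2^14 ≈ 139.2 µV.
(V_in − V_min)/LSB = (1.0565291 − (0)) × 16384/2.28 = 7592.1810 → nearest code k = 7592.
Reconstructed level: 0 + 7592 × 2.28/16384 V = 1.0565039063 V.
e = 1.0565291 − (1.0565039063) = +25.2 µV.

+25.2 µV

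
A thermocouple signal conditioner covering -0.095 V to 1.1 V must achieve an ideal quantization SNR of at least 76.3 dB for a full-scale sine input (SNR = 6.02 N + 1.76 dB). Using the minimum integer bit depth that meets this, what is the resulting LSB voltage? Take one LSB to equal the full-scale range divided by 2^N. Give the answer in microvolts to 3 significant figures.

The full-scale span is 1.1 − (-0.095) = 1.195 V.
6.02 N + 1.76 ≥ 76.3 gives N ≥ 12.382, so the minimum integer is 13.
One LSB is 1.195 V / 8192 = 146 µV.

146 µV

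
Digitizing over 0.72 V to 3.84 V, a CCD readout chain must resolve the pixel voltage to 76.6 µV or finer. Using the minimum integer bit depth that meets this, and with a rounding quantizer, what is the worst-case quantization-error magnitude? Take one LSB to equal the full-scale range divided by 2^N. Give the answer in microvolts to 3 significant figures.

Range = 3.84 − (0.72) = 3.12 V.
3.12 V / 76.6 µV = 40730. Since 2^15 = 32768 and 2^16 = 65536, N = 16.
LSB = 3.12 V ÷ 2^16 = 3.12/65536 V = 47.607 µV.
Half an LSB is 23.8 µV.

23.8 µV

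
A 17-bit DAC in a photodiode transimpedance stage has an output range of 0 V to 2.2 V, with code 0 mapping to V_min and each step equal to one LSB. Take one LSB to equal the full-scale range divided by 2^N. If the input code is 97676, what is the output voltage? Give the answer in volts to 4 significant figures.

Range is 2.2 V. LSB = 2.2 V / 2^17.
V_out = 0 + 97676 × (2.2/131072) V
      = 0 + 1.63946 = 1.63946 V.

1.639 V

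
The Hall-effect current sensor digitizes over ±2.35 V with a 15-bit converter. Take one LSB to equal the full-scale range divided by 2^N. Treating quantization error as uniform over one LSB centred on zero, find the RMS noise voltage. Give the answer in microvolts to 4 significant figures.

41.41 µV

Range = 2.35 − (-2.35) = 4.7 V.
LSB = 4.7 V ÷ 2^15 = 4.7/32768 V = 143.433 µV.
For a uniform distribution on [−LSB/2, +LSB/2], V_rms = LSB/√12 = 143.433 µV/3.4641 = 41.41 µV.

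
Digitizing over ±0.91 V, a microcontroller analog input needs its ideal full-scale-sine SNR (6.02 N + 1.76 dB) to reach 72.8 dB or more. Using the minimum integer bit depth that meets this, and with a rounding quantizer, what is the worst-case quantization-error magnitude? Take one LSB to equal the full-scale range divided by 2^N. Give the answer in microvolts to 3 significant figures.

The full-scale span is 0.91 − (-0.91) = 1.82 V.
Required N = ⌈(72.8 − 1.76)/6.02⌉ = ⌈11.801⌉ = 12.
LSB = 1.82 V / 2^12 = 444.34 µV.
|e|_max = LSB/2 = 222 µV.

222 µV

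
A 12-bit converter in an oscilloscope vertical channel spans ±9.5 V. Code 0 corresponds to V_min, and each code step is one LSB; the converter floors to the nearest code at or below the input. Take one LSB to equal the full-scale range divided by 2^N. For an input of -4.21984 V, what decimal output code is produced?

Range = 9.5 − (-9.5) = 19 V. LSB = 19 V / 2^12 ≈ 4.639 mV.
V_in − V_min = -4.21984 − (-9.5) = 5.28016 V.
Divide by LSB: 5.28016 × 4096/19 = 1138.2913.
Truncating gives code 1138.

1138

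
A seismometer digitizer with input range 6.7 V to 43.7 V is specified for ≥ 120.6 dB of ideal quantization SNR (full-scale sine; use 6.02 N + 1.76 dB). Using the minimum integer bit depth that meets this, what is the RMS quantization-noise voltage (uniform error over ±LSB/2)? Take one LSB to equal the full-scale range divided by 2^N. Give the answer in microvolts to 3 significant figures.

10.2 µV

Full-scale range = 43.7 V − (6.7 V) = 37 V.
6.02 N + 1.76 ≥ 120.6 gives N ≥ 19.741, so the minimum integer is 20.
Step size = 37/1048576 V = 35.286 µV.
V_rms = LSB/√12 = 10.2 µV.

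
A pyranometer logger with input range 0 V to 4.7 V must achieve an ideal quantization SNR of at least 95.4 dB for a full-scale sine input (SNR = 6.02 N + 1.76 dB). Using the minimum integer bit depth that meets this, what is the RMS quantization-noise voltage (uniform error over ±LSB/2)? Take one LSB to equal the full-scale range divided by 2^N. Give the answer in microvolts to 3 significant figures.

Full-scale range = 4.7 V.
Required N = ⌈(95.4 − 1.76)/6.02⌉ = ⌈15.555⌉ = 16.
LSB = 4.7 V / 2^16 = 71.716 µV.
RMS noise = LSB/√12 = 20.7 µV.

20.7 µV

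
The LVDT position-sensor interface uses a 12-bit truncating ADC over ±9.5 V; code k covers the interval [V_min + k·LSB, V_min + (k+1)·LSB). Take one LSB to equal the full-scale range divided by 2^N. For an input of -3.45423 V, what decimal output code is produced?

1303

The full-scale span is 9.5 − (-9.5) = 19 V. LSB = 19 V / 2^12 ≈ 4.639 mV.
(V_in − V_min) × 2^12/range = (-3.45423 − (-9.5)) × 4096/19 = 1303.341.
Floor → code = 1303.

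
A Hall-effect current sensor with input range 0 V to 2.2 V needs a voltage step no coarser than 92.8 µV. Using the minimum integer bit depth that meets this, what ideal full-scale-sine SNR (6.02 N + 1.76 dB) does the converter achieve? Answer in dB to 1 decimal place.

Span = 2.2 V.
2.2 V / 92.8 µV = 23710. Since 2^14 = 16384 and 2^15 = 32768, N = 15.
Ideal SNR at N = 15: 6.02·15 + 1.76 = 92.1 dB.

92.1 dB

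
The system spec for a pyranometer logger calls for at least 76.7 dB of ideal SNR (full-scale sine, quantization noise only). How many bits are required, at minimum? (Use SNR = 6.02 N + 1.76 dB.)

13 bits

6.02 N + 1.76 ≥ 76.7 gives N ≥ 12.449, so the minimum integer is 13.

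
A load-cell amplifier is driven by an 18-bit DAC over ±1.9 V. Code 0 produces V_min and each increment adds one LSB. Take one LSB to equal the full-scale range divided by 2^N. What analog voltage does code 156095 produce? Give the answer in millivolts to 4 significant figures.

362.7 mV

Span: 1.9 V − (-1.9 V) = 3.8 V. LSB = 3.8 V / 2^18.
Output = V_min + (156095/262144) × range = -1.9 + 0.595455 × 3.8 V
      = -1.9 V + 2.26273 V = 0.362730 V.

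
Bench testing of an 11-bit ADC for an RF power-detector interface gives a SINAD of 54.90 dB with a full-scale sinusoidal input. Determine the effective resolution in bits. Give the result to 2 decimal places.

8.83 bits

ENOB = (SINAD − 1.76) / 6.02 = (54.90 − 1.76) / 6.02 = 53.14 / 6.02 = 8.8272.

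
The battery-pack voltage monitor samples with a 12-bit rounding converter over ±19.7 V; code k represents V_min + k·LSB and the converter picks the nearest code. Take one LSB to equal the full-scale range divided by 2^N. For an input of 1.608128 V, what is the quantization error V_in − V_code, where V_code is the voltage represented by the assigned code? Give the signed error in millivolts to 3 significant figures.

+1.73 mV

The full-scale span is 19.7 − (-19.7) = 39.4 V. LSB = 39.4 V / 2^12 ≈ 9.619 mV.
(V_in − V_min)/LSB = (1.608128 − (-19.7)) × 4096/39.4 = 2215.1800 → nearest code k = 2215.
V_code = -19.7 + (2215/4096) × 39.4 = 1.606396484 V.
e = 1.608128 − (1.606396484) = +1.73 mV.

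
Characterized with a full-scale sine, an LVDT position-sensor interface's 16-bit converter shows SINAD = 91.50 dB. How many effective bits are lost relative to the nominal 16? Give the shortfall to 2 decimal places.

1.09 bits

Effective bits = (91.50 − 1.76)/6.02 = 14.9070.
16 − 14.9070 = 1.09 bits below nominal.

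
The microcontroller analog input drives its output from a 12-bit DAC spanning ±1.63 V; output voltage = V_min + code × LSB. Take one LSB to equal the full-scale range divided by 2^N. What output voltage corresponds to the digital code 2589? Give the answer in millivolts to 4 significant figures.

Span: 1.63 V − (-1.63 V) = 3.26 V. LSB = 3.26 V / 2^12.
V_out = V_min + code × LSB = -1.63 V + 2589 × 3.26 V / 4096
      = -1.63 V + 2.06058 V = 0.430581 V.

430.6 mV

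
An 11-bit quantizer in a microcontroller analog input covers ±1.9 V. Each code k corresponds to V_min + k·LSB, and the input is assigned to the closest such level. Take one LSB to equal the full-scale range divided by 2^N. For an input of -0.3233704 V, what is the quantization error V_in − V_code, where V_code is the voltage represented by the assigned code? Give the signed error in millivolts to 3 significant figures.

−0.519 mV

Span: 1.9 V − (-1.9 V) = 3.8 V. LSB = 3.8 V / 2^11 ≈ 1.855 mV.
Position in LSBs: (-0.3233704 − (-1.9)) × 2048/3.8 = 849.7204; rounding gives k = 850.
V_code = -1.9 + (850/2048) × 3.8 = -0.3228515625 V.
e = -0.3233704 − (-0.3228515625) = −0.519 mV.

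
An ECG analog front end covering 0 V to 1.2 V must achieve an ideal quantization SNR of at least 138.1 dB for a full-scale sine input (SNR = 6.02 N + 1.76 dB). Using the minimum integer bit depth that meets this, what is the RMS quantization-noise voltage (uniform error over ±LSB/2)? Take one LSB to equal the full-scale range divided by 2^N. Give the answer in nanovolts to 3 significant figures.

41.3 nV

Range is 1.2 V.
N ≥ (138.1 − 1.76)/6.02 = 22.648 → N_min = 23.
Step size = 1.2/8388608 V = 143.05 nV.
σ_q = LSB/√12 = 143.05 nV/3.4641 = 41.3 nV.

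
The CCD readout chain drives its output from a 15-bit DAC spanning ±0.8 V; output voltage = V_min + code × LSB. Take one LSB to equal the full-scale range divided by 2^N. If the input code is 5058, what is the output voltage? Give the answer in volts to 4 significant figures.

-0.5530 V

The full-scale span is 0.8 − (-0.8) = 1.6 V. LSB = 1.6 V / 2^15.
Output = V_min + (5058/32768) × range = -0.8 + 0.154358 × 1.6 V
      = -0.8 V + 0.246973 V = -0.553027 V.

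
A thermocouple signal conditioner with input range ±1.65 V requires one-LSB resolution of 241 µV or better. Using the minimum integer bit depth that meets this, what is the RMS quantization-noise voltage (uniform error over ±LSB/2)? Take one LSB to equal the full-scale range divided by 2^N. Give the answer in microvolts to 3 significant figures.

Span: 1.65 V − (-1.65 V) = 3.3 V.
Need 2^N ≥ 3.3 V / 241 µV = 13690 → N_min = 14.
Step size = 3.3/16384 V = 201.42 µV.
V_rms = LSB/√12 = 58.1 µV.

58.1 µV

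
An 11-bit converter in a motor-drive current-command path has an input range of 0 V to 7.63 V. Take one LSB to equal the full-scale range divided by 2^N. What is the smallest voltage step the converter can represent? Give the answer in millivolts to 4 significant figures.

3.726 mV

V_FS = 7.63 V.
There are 2^11 = 2048 steps.
LSB = 7.63 V ÷ 2^11 = 7.63/2048 V = 3.726 mV.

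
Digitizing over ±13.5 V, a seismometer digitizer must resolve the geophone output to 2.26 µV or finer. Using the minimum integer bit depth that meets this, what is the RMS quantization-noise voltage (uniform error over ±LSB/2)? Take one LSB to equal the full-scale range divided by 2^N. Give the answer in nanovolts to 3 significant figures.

Range = 13.5 − (-13.5) = 27 V.
27 V / 2.26 µV = 1.195e7. Since 2^23 = 8388608 and 2^24 = 16777216, N = 24.
One LSB is 27 V / 16777216 = 1.6093 µV.
RMS noise = LSB/√12 = 465 nV.

465 nV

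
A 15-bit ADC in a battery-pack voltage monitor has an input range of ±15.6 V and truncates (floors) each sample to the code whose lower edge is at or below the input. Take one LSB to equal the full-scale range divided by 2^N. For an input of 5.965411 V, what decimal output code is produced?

The full-scale span is 15.6 − (-15.6) = 31.2 V. LSB = 31.2 V / 2^15 ≈ 0.9521 mV.
code = ⌊(V_in − V_min)/LSB⌋ = ⌊(V_in − V_min) × 2^15 / range⌋
     = ⌊(5.965411 − (-15.6)) × 32768 / 31.2⌋ = ⌊21.565411 × 32768/31.2⌋
     = ⌊22649.211⌋ = 22649.

22649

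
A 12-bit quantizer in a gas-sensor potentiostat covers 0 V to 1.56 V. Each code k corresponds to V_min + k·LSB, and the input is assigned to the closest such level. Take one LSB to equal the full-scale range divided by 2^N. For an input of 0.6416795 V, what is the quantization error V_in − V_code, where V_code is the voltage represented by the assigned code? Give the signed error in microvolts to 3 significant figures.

Range is 1.56 V. LSB = 1.56 V / 2^12 ≈ 380.9 µV.
Position in LSBs: (0.6416795 − (0)) × 4096/1.56 = 1684.8200; rounding gives k = 1685.
V_code = 0 + (1685/4096) × 1.56 = 0.6417480469 V.
V_in − V_code = 0.6416795 − (0.6417480469) = −68.5 µV.

−68.5 µV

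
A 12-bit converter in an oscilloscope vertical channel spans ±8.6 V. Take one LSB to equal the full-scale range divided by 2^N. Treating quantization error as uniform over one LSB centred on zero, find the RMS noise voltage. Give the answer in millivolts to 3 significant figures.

1.21 mV

Span: 8.6 V − (-8.6 V) = 17.2 V.
Step size = 17.2/4096 V = 4.1992 mV.
For a uniform distribution on [−LSB/2, +LSB/2], V_rms = LSB/√12 = 4.1992 mV/3.4641 = 1.21 mV.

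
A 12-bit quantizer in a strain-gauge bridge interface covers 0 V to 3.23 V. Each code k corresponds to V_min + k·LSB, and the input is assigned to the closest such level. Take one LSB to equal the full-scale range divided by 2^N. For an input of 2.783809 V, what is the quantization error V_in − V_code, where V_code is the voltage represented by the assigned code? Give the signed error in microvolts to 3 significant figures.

+142 µV

Range is 3.23 V. LSB = 3.23 V / 2^12 ≈ 0.7886 mV.
(V_in − V_min)/LSB = (2.783809 − (0)) × 4096/3.23 = 3530.1801 → nearest code k = 3530.
V_code = V_min + k × range/2^12 = 0 + 3530 × 3.23/4096 = 2.783666992 V.
e = 2.783809 − (2.783666992) = +142 µV.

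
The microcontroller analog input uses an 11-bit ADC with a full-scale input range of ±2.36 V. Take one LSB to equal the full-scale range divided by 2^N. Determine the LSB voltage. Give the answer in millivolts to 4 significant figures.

2.305 mV

The full-scale span is 2.36 − (-2.36) = 4.72 V.
2^11 = 2048 levels.
One LSB is 4.72 V / 2048 = 2.305 mV.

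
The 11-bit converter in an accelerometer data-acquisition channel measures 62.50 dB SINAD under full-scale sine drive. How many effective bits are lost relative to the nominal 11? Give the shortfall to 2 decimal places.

ENOB = (SINAD − 1.76)/6.02 = (62.50 − 1.76)/6.02 = 10.0897 bits.
Lost resolution: 11 − 10.0897 = 0.9103 bits.

0.91 bits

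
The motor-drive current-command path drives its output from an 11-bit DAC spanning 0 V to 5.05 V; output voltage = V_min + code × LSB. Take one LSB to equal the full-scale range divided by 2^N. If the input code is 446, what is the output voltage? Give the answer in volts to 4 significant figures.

1.100 V

Full-scale range = 5.05 V. LSB = 5.05 V / 2^11.
V_out = 0 + 446 × (5.05/2048) V
      = 0 + 1.09976 = 1.09976 V.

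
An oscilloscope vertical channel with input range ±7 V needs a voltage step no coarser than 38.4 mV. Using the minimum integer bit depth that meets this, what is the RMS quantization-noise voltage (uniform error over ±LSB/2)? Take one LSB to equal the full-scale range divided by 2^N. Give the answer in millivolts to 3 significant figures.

7.89 mV

The full-scale span is 7 − (-7) = 14 V.
Need 2^N ≥ 14 V / 38.4 mV = 364.6 → N_min = 9.
LSB = 14 V / 2^9 = 27.344 mV.
σ_q = LSB/√12 = 27.344 mV/3.4641 = 7.89 mV.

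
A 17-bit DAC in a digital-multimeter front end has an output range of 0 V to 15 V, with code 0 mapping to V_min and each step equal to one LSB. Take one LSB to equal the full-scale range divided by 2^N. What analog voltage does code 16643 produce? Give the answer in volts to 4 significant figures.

1.905 V

Range is 15 V. LSB = 15 V / 2^17.
V_out = V_min + code × LSB = 0 V + 16643 × 15 V / 131072
      = 0 + 1.90464 = 1.90464 V.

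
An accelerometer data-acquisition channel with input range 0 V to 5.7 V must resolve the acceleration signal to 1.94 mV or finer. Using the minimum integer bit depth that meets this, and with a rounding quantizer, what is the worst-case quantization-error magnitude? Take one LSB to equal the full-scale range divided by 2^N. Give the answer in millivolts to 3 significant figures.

0.696 mV

Span = 5.7 V.
5.7 V / 1.94 mV = 2938. Since 2^11 = 2048 and 2^12 = 4096, N = 12.
LSB = 5.7 V ÷ 2^12 = 5.7/4096 V = 1.3916 mV.
Max error for round-to-nearest is LSB/2 = 0.696 mV.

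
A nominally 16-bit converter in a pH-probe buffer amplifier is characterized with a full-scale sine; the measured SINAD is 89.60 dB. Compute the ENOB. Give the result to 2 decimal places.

ENOB = (89.60 − 1.76)/6.02 = 14.5914 bits.

14.59 bits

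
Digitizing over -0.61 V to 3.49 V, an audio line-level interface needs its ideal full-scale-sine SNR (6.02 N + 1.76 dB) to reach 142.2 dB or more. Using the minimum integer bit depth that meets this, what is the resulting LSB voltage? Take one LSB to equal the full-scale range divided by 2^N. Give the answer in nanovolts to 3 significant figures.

Range = 3.49 − (-0.61) = 4.1 V.
6.02 N + 1.76 ≥ 142.2 gives N ≥ 23.329, so the minimum integer is 24.
LSB = 4.1 V / 2^24 = 244 nV.

244 nV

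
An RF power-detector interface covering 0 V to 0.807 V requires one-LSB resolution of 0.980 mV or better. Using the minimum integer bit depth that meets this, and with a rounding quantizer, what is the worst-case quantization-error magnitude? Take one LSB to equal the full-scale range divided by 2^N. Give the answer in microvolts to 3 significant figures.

394 µV

V_FS = 0.807 V.
Need 2^N ≥ 0.807 V / 0.980 mV = 823.5 → N_min = 10.
LSB = 0.807 V / 2^10 = 0.78809 mV.
Max error for round-to-nearest is LSB/2 = 394 µV.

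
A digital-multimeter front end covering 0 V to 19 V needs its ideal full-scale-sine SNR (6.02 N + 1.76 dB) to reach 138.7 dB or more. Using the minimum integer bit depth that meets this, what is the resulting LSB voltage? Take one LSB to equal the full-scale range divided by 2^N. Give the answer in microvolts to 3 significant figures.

2.26 µV

Range is 19 V.
Required N = ⌈(138.7 − 1.76)/6.02⌉ = ⌈22.748⌉ = 23.
LSB = 19 V / 2^23 = 2.26 µV.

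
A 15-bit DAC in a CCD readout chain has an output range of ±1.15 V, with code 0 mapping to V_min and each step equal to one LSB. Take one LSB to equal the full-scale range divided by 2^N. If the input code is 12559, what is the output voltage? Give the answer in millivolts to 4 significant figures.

Range = 1.15 − (-1.15) = 2.3 V. LSB = 2.3 V / 2^15.
V_out = -1.15 + 12559 × (2.3/32768) V
      = -1.15 V + 0.881522 V = -0.268478 V.

-268.5 mV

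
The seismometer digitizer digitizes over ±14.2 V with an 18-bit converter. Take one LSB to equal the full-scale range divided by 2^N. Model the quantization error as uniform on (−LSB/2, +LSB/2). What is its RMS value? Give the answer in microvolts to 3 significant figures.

Span: 14.2 V − (-14.2 V) = 28.4 V.
LSB = 28.4 V ÷ 2^18 = 28.4/262144 V = 108.34 µV.
RMS of a uniform error over width LSB is LSB/√12 = 31.3 µV.

31.3 µV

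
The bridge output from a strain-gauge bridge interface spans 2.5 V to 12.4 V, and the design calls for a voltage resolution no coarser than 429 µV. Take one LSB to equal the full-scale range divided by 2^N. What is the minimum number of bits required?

Range = 12.4 − (2.5) = 9.9 V.
9.9 V / 429 µV = 23080. Since 2^14 = 16384 and 2^15 = 32768, N = 15.

15 bits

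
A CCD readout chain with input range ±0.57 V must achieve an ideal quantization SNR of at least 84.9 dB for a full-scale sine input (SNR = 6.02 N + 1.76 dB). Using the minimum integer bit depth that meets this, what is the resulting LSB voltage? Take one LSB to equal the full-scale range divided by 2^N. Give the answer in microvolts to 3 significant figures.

69.6 µV

Full-scale range = 0.57 V − (-0.57 V) = 1.14 V.
6.02 N + 1.76 ≥ 84.9 gives N ≥ 13.811, so the minimum integer is 14.
LSB = 1.14 V ÷ 2^14 = 1.14/16384 V = 69.6 µV.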